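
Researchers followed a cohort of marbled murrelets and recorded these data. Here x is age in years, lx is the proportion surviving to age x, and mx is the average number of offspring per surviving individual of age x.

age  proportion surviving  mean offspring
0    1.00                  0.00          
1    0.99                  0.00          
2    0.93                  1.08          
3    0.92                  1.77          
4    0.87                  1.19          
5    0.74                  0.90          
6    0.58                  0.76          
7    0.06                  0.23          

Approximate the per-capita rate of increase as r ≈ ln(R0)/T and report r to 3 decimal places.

0.438

R0 = Σ lx·mx = 0 + 0 + 1.0044 + 1.6284 + 1.0353 + 0.666 + 0.4408 + 0.0138 = 4.7887
Σ x·lx·mx = 17.1066; T = 17.1066/4.7887 = 3.57228…
r ≈ ln(R0)/T = ln(4.7887)/3.57228… = 0.43845… → 0.438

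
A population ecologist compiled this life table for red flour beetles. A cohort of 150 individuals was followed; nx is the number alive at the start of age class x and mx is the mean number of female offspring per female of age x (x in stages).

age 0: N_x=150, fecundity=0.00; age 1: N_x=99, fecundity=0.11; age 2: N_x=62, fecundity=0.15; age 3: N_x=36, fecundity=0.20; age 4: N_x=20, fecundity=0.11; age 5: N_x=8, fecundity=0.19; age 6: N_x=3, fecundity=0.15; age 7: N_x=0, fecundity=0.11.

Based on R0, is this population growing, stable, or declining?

lx = nx/n0 = nx/150: 1, 0.66, 0.41333…, 0.24, 0.13333…, 0.05333…, 0.02, 0
R0 = Σ lx·mx = 0 + 0.0726 + 0.062… + 0.048 + 0.014667… + 0.010133… + 0.003 + 0 = 0.2104…
R0 < 1, so the population is declining.

declining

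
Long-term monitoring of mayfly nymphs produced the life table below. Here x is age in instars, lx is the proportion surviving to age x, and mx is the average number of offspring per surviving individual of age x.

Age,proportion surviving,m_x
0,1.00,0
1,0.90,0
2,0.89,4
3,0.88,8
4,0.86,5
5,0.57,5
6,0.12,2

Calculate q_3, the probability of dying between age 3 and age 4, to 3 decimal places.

0.023

q_3 = (l_3 − l_4) / l_3 = (0.88 − 0.86) / 0.88
     = 0.02 / 0.88 = 0.022727… → 0.023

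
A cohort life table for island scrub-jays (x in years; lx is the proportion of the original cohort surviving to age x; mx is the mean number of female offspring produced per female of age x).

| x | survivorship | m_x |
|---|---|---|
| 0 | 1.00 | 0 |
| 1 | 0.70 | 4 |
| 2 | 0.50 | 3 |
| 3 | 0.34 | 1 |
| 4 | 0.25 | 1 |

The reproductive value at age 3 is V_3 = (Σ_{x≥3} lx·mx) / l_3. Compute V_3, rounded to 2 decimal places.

1.74

lx·mx for x ≥ 3: 0.34, 0.25 → sum = 0.59
V_3 = 0.59 / l_3 = 0.59 / 0.34 = 1.735294… → 1.74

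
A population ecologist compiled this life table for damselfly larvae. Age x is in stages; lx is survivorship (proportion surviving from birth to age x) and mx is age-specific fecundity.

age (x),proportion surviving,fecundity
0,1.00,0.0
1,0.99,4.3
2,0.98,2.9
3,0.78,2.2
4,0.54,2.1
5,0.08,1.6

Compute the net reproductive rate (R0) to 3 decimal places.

lx·mx by age: 0, 4.257, 2.842, 1.716, 1.134, 0.128
R0 = Σ lx·mx = 10.077 → 10.077

10.077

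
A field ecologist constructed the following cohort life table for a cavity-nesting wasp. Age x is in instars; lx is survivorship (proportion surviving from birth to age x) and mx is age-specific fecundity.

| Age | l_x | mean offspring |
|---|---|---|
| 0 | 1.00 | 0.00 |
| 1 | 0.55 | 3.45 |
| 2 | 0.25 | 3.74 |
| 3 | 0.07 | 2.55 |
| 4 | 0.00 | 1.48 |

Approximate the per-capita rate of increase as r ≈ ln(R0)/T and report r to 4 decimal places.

0.7713

R0 = Σ lx·mx = 0 + 1.8975 + 0.935 + 0.1785 + 0 = 3.011
Σ x·lx·mx = 4.303; T = 4.303/3.011 = 1.42909…
r ≈ ln(R0)/T = ln(3.011)/1.42909… = 0.771309… → 0.7713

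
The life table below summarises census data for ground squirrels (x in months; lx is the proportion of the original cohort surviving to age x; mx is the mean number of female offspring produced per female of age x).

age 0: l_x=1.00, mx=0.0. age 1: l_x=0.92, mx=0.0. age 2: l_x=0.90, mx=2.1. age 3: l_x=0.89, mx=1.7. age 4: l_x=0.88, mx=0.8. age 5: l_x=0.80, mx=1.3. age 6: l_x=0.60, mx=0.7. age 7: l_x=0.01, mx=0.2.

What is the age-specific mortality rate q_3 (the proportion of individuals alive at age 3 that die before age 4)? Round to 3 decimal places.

0.011

q_3 = (l_3 − l_4) / l_3 = (0.89 − 0.88) / 0.89
     = 0.01 / 0.89 = 0.011236… → 0.011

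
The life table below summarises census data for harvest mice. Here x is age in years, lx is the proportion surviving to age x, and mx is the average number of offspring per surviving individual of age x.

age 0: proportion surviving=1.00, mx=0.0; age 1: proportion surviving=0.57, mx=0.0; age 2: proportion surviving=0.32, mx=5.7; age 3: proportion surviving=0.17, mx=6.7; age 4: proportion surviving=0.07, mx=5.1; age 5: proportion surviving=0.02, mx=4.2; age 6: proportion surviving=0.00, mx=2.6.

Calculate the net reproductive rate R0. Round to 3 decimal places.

lx·mx by age: 0, 0, 1.824, 1.139, 0.357, 0.084, 0
R0 = Σ lx·mx = 3.404 → 3.404

3.404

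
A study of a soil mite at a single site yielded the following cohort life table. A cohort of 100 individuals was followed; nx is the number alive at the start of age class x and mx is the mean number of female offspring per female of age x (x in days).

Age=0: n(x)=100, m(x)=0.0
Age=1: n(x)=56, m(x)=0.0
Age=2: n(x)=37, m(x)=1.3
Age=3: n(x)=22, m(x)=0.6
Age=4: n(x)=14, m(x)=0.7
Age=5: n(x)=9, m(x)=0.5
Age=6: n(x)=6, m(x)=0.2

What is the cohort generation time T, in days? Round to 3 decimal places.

2.665

lx = nx/n0 = nx/100: 1, 0.56, 0.37, 0.22, 0.14, 0.09, 0.06
lx·mx: 0, 0, 0.481, 0.132, 0.098, 0.045, 0.012 → R0 = 0.768
x·lx·mx: 0, 0, 0.962, 0.396, 0.392, 0.225, 0.072 → Σ = 2.047
T = 2.047 / 0.768 = 2.665365… → 2.665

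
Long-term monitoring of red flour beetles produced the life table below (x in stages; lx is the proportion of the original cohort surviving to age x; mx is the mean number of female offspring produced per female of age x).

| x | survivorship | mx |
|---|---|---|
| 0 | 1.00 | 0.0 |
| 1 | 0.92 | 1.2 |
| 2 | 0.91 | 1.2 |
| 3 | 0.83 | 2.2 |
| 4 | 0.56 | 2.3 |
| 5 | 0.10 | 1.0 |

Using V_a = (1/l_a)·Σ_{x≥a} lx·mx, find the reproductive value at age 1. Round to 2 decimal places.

lx·mx for x ≥ 1: 1.104, 1.092, 1.826, 1.288, 0.1 → sum = 5.41
V_1 = 5.41 / l_1 = 5.41 / 0.92 = 5.880435… → 5.88

5.88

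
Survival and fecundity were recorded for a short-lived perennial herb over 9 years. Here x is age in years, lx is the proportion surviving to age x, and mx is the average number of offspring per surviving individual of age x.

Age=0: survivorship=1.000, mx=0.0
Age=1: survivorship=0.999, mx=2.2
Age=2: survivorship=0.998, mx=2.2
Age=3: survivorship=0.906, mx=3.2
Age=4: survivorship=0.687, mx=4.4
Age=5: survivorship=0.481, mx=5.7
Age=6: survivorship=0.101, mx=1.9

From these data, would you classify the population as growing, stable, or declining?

growing

R0 = Σ lx·mx = 0 + 2.1978 + 2.1956 + 2.8992 + 3.0228 + 2.7417 + 0.1919 = 13.249
R0 > 1, so the population is growing.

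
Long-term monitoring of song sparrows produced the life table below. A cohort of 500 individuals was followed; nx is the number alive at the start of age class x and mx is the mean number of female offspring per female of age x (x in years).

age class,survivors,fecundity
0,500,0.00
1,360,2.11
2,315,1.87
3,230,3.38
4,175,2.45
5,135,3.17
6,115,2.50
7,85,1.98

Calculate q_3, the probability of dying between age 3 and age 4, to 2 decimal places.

lx = nx/n0 = nx/500: 1, 0.72, 0.63, 0.46, 0.35, 0.27, 0.23, 0.17
q_3 = (l_3 − l_4) / l_3 = (0.46 − 0.35) / 0.46
     = 0.11 / 0.46 = 0.23913… → 0.24

0.24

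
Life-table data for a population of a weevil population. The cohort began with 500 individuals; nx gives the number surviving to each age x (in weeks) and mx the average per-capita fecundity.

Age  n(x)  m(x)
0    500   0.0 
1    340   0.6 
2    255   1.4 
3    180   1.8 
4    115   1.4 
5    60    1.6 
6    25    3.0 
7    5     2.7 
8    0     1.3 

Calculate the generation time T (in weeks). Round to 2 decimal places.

lx = nx/n0 = nx/500: 1, 0.68, 0.51, 0.36, 0.23, 0.12, 0.05, 0.01, 0
lx·mx: 0, 0.408, 0.714, 0.648, 0.322, 0.192, 0.15, 0.027, 0 → R0 = 2.461
x·lx·mx: 0, 0.408, 1.428, 1.944, 1.288, 0.96, 0.9, 0.189, 0 → Σ = 7.117
T = 7.117 / 2.461 = 2.891914… → 2.89

2.89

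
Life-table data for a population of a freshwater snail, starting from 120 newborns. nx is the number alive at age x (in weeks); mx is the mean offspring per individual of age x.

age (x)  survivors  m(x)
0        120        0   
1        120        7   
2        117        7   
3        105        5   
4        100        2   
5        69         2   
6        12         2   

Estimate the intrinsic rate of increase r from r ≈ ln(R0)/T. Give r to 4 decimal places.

1.3676

lx = nx/n0 = nx/120: 1, 1, 0.975, 0.875, 0.83333…, 0.575, 0.1
R0 = Σ lx·mx = 0 + 7 + 6.825 + 4.375 + 1.66667… + 1.15 + 0.2 = 21.216667…
Σ x·lx·mx = 47.391667…; T = 47.391667…/21.216667… = 2.2337…
r ≈ ln(R0)/T = ln(21.216667…)/2.2337… = 1.367591… → 1.3676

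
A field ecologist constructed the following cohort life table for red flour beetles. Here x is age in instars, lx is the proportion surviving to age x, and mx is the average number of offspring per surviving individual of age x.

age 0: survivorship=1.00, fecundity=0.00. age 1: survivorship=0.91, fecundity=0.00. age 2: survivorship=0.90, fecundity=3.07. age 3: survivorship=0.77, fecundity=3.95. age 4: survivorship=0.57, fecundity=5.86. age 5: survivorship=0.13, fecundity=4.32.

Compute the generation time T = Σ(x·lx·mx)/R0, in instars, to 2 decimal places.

lx·mx: 0, 0, 2.763, 3.0415, 3.3402, 0.5616 → R0 = 9.7063
x·lx·mx: 0, 0, 5.526, 9.1245, 13.3608, 2.808 → Σ = 30.8193
T = 30.8193 / 9.7063 = 3.175185… → 3.18

3.18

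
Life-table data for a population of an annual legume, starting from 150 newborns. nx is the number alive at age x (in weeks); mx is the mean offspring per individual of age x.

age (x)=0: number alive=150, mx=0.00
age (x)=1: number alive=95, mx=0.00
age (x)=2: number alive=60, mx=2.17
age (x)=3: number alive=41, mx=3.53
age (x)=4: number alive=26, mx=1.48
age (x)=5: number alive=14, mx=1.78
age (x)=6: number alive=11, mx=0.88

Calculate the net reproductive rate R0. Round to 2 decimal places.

lx = nx/n0 = nx/150: 1, 0.63333…, 0.4, 0.27333…, 0.17333…, 0.09333…, 0.07333…
lx·mx by age: 0, 0, 0.868, 0.964867…, 0.256533…, 0.166133…, 0.064533…
R0 = Σ lx·mx = 2.320067… → 2.32

2.32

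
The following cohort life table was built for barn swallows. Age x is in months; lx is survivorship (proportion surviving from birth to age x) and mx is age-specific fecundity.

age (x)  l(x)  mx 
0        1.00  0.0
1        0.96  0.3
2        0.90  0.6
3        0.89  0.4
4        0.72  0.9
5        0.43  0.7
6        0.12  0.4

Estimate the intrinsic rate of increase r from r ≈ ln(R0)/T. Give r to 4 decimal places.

0.2493

R0 = Σ lx·mx = 0 + 0.288 + 0.54 + 0.356 + 0.648 + 0.301 + 0.048 = 2.181
Σ x·lx·mx = 6.821; T = 6.821/2.181 = 3.12746…
r ≈ ln(R0)/T = ln(2.181)/3.12746… = 0.249334… → 0.2493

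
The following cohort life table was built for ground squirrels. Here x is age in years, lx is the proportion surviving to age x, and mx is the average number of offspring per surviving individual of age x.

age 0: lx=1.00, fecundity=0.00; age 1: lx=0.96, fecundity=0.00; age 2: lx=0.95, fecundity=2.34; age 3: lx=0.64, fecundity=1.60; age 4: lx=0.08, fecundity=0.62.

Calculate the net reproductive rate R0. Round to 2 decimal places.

3.30

lx·mx by age: 0, 0, 2.223, 1.024, 0.0496
R0 = Σ lx·mx = 3.2966 → 3.30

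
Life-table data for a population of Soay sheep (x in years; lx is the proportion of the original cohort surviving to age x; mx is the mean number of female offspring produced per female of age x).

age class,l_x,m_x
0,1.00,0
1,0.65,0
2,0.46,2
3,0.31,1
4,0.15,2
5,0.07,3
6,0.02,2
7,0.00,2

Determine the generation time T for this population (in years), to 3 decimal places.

lx·mx: 0, 0, 0.92, 0.31, 0.3, 0.21, 0.04, 0 → R0 = 1.78
x·lx·mx: 0, 0, 1.84, 0.93, 1.2, 1.05, 0.24, 0 → Σ = 5.26
T = 5.26 / 1.78 = 2.955056… → 2.955

2.955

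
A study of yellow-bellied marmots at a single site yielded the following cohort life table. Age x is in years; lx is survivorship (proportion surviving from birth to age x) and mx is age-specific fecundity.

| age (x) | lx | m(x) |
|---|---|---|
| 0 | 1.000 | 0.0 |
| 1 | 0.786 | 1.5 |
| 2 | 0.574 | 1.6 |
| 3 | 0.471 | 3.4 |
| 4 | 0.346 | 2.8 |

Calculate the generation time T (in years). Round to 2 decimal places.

2.51

lx·mx: 0, 1.179, 0.9184, 1.6014, 0.9688 → R0 = 4.6676
x·lx·mx: 0, 1.179, 1.8368, 4.8042, 3.8752 → Σ = 11.6952
T = 11.6952 / 4.6676 = 2.505613… → 2.51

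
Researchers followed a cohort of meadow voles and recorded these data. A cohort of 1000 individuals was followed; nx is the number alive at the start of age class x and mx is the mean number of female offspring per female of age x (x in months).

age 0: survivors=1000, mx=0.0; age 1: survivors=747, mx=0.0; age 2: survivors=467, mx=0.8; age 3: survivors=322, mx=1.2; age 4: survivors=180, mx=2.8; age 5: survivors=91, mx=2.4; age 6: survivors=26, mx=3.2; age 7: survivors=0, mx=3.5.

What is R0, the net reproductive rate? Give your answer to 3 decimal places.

lx = nx/n0 = nx/1000: 1, 0.747, 0.467, 0.322, 0.18, 0.091, 0.026, 0
lx·mx by age: 0, 0, 0.3736, 0.3864, 0.504, 0.2184, 0.0832, 0
R0 = Σ lx·mx = 1.5656 → 1.566

1.566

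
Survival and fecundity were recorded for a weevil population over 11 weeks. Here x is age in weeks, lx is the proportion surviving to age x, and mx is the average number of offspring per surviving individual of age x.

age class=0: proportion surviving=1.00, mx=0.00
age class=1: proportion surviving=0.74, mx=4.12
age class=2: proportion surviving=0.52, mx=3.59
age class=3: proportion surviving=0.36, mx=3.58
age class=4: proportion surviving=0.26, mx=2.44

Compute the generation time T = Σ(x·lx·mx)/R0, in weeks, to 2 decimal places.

lx·mx: 0, 3.0488, 1.8668, 1.2888, 0.6344 → R0 = 6.8388
x·lx·mx: 0, 3.0488, 3.7336, 3.8664, 2.5376 → Σ = 13.1864
T = 13.1864 / 6.8388 = 1.928175… → 1.93

1.93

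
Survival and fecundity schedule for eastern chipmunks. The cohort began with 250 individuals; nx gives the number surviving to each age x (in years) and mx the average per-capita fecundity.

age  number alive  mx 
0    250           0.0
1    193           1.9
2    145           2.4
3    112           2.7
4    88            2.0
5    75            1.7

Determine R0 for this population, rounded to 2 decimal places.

lx = nx/n0 = nx/250: 1, 0.772, 0.58, 0.448, 0.352, 0.3
lx·mx by age: 0, 1.4668, 1.392, 1.2096, 0.704, 0.51
R0 = Σ lx·mx = 5.2824 → 5.28

5.28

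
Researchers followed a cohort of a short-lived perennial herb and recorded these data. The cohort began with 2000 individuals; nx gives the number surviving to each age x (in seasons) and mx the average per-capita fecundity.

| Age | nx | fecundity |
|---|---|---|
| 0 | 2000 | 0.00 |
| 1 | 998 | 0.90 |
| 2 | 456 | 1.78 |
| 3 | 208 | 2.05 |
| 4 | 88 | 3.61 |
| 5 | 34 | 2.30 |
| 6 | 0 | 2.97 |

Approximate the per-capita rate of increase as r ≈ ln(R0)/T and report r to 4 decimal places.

lx = nx/n0 = nx/2000: 1, 0.499, 0.228, 0.104, 0.044, 0.017, 0
R0 = Σ lx·mx = 0 + 0.4491 + 0.40584 + 0.2132 + 0.15884 + 0.0391 + 0 = 1.26608
Σ x·lx·mx = 2.73124; T = 2.73124/1.26608 = 2.15724…
r ≈ ln(R0)/T = ln(1.26608)/2.15724… = 0.109364… → 0.1094

0.1094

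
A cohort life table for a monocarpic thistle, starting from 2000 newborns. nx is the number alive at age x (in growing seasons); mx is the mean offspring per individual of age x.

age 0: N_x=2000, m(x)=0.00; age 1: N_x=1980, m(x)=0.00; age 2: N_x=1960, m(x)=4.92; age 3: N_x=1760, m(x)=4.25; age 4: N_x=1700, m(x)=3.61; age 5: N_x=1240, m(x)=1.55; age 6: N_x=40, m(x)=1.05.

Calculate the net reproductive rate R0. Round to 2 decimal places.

12.61

lx = nx/n0 = nx/2000: 1, 0.99, 0.98, 0.88, 0.85, 0.62, 0.02
lx·mx by age: 0, 0, 4.8216, 3.74, 3.0685, 0.961, 0.021
R0 = Σ lx·mx = 12.6121 → 12.61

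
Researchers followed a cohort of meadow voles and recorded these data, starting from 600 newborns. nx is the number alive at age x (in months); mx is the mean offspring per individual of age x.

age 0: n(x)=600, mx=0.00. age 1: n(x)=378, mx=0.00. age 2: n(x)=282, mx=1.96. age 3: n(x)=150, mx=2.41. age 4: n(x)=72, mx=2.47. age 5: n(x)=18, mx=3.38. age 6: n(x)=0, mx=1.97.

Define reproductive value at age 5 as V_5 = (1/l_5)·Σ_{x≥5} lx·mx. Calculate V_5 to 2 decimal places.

lx = nx/n0 = nx/600: 1, 0.63, 0.47, 0.25, 0.12, 0.03, 0
lx·mx for x ≥ 5: 0.1014, 0 → sum = 0.1014
V_5 = 0.1014 / l_5 = 0.1014 / 0.03 = 3.38 → 3.38

3.38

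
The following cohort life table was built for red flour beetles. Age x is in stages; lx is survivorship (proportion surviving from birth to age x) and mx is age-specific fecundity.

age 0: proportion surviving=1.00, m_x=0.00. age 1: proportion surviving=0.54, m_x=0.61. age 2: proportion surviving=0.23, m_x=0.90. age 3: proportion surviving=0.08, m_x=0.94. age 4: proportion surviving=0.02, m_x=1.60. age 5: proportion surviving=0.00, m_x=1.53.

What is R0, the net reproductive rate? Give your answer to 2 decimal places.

lx·mx by age: 0, 0.3294, 0.207, 0.0752, 0.032, 0
R0 = Σ lx·mx = 0.6436 → 0.64

0.64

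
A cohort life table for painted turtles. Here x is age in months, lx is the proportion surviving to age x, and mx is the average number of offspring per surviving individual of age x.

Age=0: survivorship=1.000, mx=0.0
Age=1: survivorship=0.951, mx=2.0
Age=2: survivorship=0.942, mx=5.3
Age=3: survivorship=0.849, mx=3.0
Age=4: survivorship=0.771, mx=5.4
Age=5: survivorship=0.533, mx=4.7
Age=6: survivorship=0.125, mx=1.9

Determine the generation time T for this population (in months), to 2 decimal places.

3.07

lx·mx: 0, 1.902, 4.9926, 2.547, 4.1634, 2.5051, 0.2375 → R0 = 16.3476
x·lx·mx: 0, 1.902, 9.9852, 7.641, 16.6536, 12.5255, 1.425 → Σ = 50.1323
T = 50.1323 / 16.3476 = 3.066646… → 3.07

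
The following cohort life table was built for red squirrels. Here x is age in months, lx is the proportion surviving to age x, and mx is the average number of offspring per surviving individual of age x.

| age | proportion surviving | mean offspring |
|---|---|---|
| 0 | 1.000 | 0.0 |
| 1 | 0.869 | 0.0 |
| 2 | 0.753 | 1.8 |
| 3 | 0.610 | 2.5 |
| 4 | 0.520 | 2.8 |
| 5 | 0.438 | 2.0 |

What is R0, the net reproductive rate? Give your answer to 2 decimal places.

lx·mx by age: 0, 0, 1.3554, 1.525, 1.456, 0.876
R0 = Σ lx·mx = 5.2124 → 5.21

5.21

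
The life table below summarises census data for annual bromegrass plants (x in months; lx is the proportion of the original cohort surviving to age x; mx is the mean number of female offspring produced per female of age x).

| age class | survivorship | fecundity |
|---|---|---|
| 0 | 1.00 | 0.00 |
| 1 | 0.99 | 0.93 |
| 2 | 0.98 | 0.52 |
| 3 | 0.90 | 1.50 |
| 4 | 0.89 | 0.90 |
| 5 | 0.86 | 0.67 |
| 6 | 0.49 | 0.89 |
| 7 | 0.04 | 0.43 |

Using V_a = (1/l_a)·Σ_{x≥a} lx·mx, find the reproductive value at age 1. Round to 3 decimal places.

lx·mx for x ≥ 1: 0.9207, 0.5096, 1.35, 0.801, 0.5762, 0.4361, 0.0172 → sum = 4.6108
V_1 = 4.6108 / l_1 = 4.6108 / 0.99 = 4.657374… → 4.657

4.657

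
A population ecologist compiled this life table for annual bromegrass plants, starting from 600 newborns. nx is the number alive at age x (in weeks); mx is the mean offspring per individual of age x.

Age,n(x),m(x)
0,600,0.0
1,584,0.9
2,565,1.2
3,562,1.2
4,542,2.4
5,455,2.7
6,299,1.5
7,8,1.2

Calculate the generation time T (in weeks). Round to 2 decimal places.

3.70

lx = nx/n0 = nx/600: 1, 0.97333…, 0.94167…, 0.93667…, 0.90333…, 0.75833…, 0.49833…, 0.01333…
lx·mx: 0, 0.876…, 1.13…, 1.124…, 2.168…, 2.0475…, 0.7475…, 0.016… → R0 = 8.109…
x·lx·mx: 0, 0.876…, 2.26…, 3.372…, 8.672…, 10.2375…, 4.485…, 0.112… → Σ = 30.0145…
T = 30.0145… / 8.109… = 3.701381… → 3.70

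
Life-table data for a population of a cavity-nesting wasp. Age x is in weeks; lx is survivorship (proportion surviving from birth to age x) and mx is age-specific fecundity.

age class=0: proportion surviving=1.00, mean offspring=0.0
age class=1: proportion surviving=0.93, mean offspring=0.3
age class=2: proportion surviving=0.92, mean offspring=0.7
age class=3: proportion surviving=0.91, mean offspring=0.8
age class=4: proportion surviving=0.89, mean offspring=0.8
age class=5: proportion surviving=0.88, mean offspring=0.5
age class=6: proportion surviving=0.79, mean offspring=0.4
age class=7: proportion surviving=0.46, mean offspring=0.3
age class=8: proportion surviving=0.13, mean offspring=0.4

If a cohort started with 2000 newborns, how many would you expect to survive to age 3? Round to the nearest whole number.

1820

Expected survivors = N0 · l_3 = 2000 × 0.91 = 1820 → 1820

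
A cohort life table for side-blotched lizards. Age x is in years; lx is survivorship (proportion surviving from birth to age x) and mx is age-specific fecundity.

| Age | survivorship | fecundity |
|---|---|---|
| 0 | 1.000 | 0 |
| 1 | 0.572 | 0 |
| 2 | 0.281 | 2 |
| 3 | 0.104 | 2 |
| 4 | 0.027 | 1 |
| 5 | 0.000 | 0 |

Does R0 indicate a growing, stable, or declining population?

declining

R0 = Σ lx·mx = 0 + 0 + 0.562 + 0.208 + 0.027 + 0 = 0.797
R0 < 1, so the population is declining.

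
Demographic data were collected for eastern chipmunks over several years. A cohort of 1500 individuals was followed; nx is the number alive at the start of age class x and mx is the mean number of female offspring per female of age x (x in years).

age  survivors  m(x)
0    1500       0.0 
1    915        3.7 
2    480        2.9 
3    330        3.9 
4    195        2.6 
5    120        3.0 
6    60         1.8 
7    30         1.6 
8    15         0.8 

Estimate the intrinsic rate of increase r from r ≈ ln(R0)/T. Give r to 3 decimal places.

0.739

lx = nx/n0 = nx/1500: 1, 0.61, 0.32, 0.22, 0.13, 0.08, 0.04, 0.02, 0.01
R0 = Σ lx·mx = 0 + 2.257 + 0.928 + 0.858 + 0.338 + 0.24 + 0.072 + 0.032 + 0.008 = 4.733
Σ x·lx·mx = 9.959; T = 9.959/4.733 = 2.10416…
r ≈ ln(R0)/T = ln(4.733)/2.10416… = 0.7388… → 0.739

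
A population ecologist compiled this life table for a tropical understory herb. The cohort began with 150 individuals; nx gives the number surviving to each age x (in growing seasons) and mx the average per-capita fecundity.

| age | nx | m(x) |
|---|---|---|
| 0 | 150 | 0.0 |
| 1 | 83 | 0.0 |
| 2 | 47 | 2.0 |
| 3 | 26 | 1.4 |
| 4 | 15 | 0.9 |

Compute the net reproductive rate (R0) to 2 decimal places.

lx = nx/n0 = nx/150: 1, 0.55333…, 0.31333…, 0.17333…, 0.1
lx·mx by age: 0, 0, 0.626667…, 0.242667…, 0.09
R0 = Σ lx·mx = 0.959333… → 0.96

0.96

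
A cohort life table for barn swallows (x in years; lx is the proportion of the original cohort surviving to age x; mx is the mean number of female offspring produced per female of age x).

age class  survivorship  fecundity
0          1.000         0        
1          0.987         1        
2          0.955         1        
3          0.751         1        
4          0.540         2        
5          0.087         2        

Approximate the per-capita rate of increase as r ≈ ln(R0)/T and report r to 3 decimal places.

R0 = Σ lx·mx = 0 + 0.987 + 0.955 + 0.751 + 1.08 + 0.174 = 3.947
Σ x·lx·mx = 10.34; T = 10.34/3.947 = 2.61971…
r ≈ ln(R0)/T = ln(3.947)/2.61971… = 0.52409… → 0.524

0.524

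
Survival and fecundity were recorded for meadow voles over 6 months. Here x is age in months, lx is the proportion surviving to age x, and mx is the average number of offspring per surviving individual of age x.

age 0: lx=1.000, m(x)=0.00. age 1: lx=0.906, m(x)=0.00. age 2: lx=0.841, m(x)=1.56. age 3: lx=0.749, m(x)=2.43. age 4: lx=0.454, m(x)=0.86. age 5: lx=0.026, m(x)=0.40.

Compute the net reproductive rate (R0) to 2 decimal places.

lx·mx by age: 0, 0, 1.31196, 1.82007, 0.39044, 0.0104
R0 = Σ lx·mx = 3.53287 → 3.53

3.53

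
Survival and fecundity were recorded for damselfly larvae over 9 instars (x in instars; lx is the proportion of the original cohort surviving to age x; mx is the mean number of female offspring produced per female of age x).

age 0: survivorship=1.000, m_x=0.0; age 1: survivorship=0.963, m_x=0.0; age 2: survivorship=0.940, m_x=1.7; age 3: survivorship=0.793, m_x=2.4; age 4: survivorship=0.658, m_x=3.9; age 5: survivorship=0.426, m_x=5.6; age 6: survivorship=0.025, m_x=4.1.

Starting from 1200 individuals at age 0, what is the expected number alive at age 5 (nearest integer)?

511

Expected survivors = N0 · l_5 = 1200 × 0.426 = 511.2 → 511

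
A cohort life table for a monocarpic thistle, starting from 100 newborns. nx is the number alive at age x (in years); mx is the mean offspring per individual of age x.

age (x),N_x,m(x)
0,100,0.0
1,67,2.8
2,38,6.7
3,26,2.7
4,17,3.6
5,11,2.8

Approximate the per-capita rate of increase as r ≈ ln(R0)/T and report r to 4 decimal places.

lx = nx/n0 = nx/100: 1, 0.67, 0.38, 0.26, 0.17, 0.11
R0 = Σ lx·mx = 0 + 1.876 + 2.546 + 0.702 + 0.612 + 0.308 = 6.044
Σ x·lx·mx = 13.062; T = 13.062/6.044 = 2.16115…
r ≈ ln(R0)/T = ln(6.044)/2.16115… = 0.832457… → 0.8325

0.8325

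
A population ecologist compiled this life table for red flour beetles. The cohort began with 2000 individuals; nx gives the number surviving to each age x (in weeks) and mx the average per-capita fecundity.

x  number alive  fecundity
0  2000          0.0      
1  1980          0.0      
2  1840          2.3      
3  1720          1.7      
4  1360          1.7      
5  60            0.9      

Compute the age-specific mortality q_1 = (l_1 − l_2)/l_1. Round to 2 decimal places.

lx = nx/n0 = nx/2000: 1, 0.99, 0.92, 0.86, 0.68, 0.03
q_1 = (l_1 − l_2) / l_1 = (0.99 − 0.92) / 0.99
     = 0.07 / 0.99 = 0.070707… → 0.07

0.07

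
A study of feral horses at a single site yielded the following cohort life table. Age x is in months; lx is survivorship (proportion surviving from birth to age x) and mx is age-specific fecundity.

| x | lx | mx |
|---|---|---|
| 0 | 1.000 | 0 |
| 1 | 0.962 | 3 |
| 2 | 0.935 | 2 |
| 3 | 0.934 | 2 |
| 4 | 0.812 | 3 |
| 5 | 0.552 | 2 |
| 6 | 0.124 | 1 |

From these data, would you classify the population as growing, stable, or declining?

R0 = Σ lx·mx = 0 + 2.886 + 1.87 + 1.868 + 2.436 + 1.104 + 0.124 = 10.288
R0 > 1, so the population is growing.

growing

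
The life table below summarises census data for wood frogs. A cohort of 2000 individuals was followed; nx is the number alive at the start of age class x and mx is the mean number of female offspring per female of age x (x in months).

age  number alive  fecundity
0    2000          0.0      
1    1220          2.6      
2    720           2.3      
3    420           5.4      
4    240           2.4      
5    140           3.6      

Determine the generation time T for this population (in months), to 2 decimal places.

lx = nx/n0 = nx/2000: 1, 0.61, 0.36, 0.21, 0.12, 0.07
lx·mx: 0, 1.586, 0.828, 1.134, 0.288, 0.252 → R0 = 4.088
x·lx·mx: 0, 1.586, 1.656, 3.402, 1.152, 1.26 → Σ = 9.056
T = 9.056 / 4.088 = 2.215264… → 2.22

2.22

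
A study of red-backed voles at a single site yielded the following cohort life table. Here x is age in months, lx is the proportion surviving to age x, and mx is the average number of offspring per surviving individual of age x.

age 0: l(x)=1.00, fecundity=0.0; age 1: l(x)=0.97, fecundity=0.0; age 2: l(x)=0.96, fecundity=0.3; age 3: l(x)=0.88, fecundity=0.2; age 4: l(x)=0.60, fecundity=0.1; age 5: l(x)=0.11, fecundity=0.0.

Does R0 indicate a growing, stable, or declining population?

declining

R0 = Σ lx·mx = 0 + 0 + 0.288 + 0.176 + 0.06 + 0 = 0.524
R0 < 1, so the population is declining.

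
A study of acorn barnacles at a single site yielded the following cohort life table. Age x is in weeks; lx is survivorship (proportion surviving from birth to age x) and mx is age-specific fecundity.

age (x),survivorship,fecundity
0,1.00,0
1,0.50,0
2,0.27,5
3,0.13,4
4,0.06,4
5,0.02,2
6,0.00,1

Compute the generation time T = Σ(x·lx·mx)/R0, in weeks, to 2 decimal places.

lx·mx: 0, 0, 1.35, 0.52, 0.24, 0.04, 0 → R0 = 2.15
x·lx·mx: 0, 0, 2.7, 1.56, 0.96, 0.2, 0 → Σ = 5.42
T = 5.42 / 2.15 = 2.52093… → 2.52

2.52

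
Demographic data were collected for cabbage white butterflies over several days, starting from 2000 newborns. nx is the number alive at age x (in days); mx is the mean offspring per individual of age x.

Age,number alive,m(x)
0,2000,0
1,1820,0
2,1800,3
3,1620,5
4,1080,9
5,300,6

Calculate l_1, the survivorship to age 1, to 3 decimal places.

0.910

l_1 = n_1/n_0 = 1820/2000 = 0.91 → 0.910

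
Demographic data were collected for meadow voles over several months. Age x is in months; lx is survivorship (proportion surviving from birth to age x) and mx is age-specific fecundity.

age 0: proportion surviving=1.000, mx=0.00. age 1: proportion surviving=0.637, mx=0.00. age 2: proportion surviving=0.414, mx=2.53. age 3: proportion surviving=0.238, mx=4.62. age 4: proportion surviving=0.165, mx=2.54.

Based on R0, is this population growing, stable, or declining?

R0 = Σ lx·mx = 0 + 0 + 1.04742 + 1.09956 + 0.4191 = 2.56608
R0 > 1, so the population is growing.

growing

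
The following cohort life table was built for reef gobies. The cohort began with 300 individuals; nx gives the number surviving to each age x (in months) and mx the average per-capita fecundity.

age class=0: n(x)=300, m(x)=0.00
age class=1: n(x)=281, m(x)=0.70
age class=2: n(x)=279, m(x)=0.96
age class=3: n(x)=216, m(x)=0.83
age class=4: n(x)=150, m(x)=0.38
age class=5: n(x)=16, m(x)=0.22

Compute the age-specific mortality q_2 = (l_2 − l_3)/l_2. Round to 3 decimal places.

lx = nx/n0 = nx/300: 1, 0.93667…, 0.93, 0.72, 0.5, 0.05333…
q_2 = (l_2 − l_3) / l_2 = (0.93 − 0.72) / 0.93
     = 0.21 / 0.93 = 0.225806… → 0.226

0.226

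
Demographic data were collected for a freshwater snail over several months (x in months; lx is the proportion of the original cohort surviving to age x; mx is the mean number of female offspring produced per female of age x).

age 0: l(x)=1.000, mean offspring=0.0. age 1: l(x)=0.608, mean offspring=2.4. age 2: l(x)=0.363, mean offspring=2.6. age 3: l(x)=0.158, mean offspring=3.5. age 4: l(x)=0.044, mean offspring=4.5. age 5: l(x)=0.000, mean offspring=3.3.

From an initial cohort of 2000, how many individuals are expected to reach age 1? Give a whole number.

Expected survivors = N0 · l_1 = 2000 × 0.608 = 1216 → 1216

1216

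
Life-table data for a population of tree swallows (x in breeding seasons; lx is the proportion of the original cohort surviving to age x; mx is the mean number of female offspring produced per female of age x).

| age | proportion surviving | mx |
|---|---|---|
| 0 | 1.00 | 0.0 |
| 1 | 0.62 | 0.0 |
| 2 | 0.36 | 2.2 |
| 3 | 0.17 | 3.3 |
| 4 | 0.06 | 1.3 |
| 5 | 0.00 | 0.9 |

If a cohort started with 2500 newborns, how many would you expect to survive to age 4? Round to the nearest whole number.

Expected survivors = N0 · l_4 = 2500 × 0.06 = 150 → 150

150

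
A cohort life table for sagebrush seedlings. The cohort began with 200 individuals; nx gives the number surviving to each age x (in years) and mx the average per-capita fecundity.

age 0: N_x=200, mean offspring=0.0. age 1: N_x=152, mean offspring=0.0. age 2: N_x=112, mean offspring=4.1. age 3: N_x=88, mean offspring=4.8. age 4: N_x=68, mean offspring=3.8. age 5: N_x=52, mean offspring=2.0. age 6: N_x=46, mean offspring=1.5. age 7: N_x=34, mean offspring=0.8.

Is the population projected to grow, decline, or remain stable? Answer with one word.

lx = nx/n0 = nx/200: 1, 0.76, 0.56, 0.44, 0.34, 0.26, 0.23, 0.17
R0 = Σ lx·mx = 0 + 0 + 2.296 + 2.112 + 1.292 + 0.52 + 0.345 + 0.136 = 6.701
R0 > 1, so the population is growing.

growing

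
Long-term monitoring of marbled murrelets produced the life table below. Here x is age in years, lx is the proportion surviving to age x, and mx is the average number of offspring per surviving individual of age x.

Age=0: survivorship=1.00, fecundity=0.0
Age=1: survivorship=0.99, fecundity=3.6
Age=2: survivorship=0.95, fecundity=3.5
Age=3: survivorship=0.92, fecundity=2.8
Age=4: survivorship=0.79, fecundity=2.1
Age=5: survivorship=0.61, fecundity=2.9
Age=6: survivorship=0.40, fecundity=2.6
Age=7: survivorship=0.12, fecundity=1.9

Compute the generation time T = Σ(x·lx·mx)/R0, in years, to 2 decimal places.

lx·mx: 0, 3.564, 3.325, 2.576, 1.659, 1.769, 1.04, 0.228 → R0 = 14.161
x·lx·mx: 0, 3.564, 6.65, 7.728, 6.636, 8.845, 6.24, 1.596 → Σ = 41.259
T = 41.259 / 14.161 = 2.913565… → 2.91

2.91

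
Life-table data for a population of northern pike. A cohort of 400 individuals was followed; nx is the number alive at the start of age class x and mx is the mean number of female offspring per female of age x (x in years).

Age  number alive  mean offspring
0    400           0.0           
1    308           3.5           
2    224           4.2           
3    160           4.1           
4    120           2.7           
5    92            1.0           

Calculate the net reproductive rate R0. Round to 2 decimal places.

lx = nx/n0 = nx/400: 1, 0.77, 0.56, 0.4, 0.3, 0.23
lx·mx by age: 0, 2.695, 2.352, 1.64, 0.81, 0.23
R0 = Σ lx·mx = 7.727 → 7.73

7.73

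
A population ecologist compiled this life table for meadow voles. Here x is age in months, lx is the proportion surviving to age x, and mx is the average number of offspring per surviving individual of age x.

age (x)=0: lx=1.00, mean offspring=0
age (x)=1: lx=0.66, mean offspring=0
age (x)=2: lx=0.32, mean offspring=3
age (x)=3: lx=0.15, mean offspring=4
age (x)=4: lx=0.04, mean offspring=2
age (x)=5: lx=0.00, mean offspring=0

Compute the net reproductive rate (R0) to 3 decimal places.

lx·mx by age: 0, 0, 0.96, 0.6, 0.08, 0
R0 = Σ lx·mx = 1.64 → 1.640

1.640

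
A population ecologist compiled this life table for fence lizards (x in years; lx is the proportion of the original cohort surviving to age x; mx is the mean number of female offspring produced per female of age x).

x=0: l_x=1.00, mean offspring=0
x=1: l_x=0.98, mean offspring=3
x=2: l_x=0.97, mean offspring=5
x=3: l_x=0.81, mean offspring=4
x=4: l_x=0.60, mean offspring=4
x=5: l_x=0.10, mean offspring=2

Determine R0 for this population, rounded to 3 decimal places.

13.630

lx·mx by age: 0, 2.94, 4.85, 3.24, 2.4, 0.2
R0 = Σ lx·mx = 13.63 → 13.630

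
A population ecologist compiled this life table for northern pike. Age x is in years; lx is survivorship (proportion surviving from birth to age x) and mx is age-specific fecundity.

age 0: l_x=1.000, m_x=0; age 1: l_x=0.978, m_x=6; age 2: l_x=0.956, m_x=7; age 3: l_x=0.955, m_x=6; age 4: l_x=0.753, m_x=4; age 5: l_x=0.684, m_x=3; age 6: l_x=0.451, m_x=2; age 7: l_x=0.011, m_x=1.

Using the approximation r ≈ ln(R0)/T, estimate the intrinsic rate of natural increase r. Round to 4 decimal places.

R0 = Σ lx·mx = 0 + 5.868 + 6.692 + 5.73 + 3.012 + 2.052 + 0.902 + 0.011 = 24.267
Σ x·lx·mx = 64.239; T = 64.239/24.267 = 2.64718…
r ≈ ln(R0)/T = ln(24.267)/2.64718… = 1.204725… → 1.2047

1.2047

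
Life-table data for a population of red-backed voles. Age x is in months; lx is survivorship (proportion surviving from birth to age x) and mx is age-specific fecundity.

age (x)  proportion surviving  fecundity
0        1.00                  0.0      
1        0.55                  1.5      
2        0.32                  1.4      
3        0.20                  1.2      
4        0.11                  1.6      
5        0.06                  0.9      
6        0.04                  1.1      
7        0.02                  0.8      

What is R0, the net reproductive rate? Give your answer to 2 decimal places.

lx·mx by age: 0, 0.825, 0.448, 0.24, 0.176, 0.054, 0.044, 0.016
R0 = Σ lx·mx = 1.803 → 1.80

1.80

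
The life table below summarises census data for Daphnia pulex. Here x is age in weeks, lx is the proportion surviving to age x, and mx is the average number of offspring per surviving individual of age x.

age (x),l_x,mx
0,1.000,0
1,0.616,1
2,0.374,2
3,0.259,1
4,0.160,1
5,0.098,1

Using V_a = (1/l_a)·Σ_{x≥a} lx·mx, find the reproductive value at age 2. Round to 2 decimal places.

lx·mx for x ≥ 2: 0.748, 0.259, 0.16, 0.098 → sum = 1.265
V_2 = 1.265 / l_2 = 1.265 / 0.374 = 3.382353… → 3.38

3.38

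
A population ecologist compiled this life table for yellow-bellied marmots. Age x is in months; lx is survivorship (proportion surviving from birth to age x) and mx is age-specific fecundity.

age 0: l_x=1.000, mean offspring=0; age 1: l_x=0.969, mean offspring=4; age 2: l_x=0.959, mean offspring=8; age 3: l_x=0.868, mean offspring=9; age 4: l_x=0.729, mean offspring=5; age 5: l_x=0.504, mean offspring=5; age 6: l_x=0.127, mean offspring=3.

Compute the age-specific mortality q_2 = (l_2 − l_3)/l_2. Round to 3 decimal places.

q_2 = (l_2 − l_3) / l_2 = (0.959 − 0.868) / 0.959
     = 0.091 / 0.959 = 0.094891… → 0.095

0.095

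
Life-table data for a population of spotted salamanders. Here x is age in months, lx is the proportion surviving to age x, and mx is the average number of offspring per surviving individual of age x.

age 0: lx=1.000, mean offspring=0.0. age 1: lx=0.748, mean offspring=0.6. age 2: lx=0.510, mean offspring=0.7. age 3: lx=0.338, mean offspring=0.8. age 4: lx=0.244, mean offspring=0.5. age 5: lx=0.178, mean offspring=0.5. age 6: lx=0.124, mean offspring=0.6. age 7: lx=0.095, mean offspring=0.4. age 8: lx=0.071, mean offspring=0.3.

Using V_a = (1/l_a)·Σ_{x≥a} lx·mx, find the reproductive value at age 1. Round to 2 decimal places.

lx·mx for x ≥ 1: 0.4488, 0.357, 0.2704, 0.122, 0.089, 0.0744, 0.038, 0.0213 → sum = 1.4209
V_1 = 1.4209 / l_1 = 1.4209 / 0.748 = 1.899599… → 1.90

1.90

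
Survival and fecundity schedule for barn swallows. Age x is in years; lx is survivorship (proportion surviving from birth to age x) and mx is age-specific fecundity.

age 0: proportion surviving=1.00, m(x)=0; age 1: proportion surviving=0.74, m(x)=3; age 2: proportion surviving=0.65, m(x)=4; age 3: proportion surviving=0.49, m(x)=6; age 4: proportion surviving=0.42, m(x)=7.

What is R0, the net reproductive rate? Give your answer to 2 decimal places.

10.70

lx·mx by age: 0, 2.22, 2.6, 2.94, 2.94
R0 = Σ lx·mx = 10.7 → 10.70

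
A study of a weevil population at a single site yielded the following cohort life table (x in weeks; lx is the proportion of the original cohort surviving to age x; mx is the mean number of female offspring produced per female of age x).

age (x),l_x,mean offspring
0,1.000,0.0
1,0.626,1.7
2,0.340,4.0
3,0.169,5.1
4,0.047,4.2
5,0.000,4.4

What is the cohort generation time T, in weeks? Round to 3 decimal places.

lx·mx: 0, 1.0642, 1.36, 0.8619, 0.1974, 0 → R0 = 3.4835
x·lx·mx: 0, 1.0642, 2.72, 2.5857, 0.7896, 0 → Σ = 7.1595
T = 7.1595 / 3.4835 = 2.055261… → 2.055

2.055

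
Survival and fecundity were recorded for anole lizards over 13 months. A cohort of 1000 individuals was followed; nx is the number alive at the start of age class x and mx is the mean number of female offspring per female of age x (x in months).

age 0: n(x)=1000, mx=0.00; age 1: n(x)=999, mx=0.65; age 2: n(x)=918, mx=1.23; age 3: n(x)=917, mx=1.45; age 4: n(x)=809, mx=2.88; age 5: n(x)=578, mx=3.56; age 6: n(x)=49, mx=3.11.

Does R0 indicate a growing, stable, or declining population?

growing

lx = nx/n0 = nx/1000: 1, 0.999, 0.918, 0.917, 0.809, 0.578, 0.049
R0 = Σ lx·mx = 0 + 0.64935 + 1.12914 + 1.32965 + 2.32992 + 2.05768 + 0.15239 = 7.64813
R0 > 1, so the population is growing.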